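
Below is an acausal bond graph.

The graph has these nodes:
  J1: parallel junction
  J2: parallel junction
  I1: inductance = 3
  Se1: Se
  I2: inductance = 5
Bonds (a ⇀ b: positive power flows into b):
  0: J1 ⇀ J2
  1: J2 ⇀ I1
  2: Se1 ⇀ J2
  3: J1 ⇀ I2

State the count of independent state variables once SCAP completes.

bond 2 stroke→J2  (Se1: effort source, stroke at far end)
bond 0 stroke→J1  (0-jn J2 has e-setter on 2)
bond 1 stroke→I1  (0-jn J2 has e-setter on 2)
bond 3 stroke→I2  (0-jn J1 has e-setter on 0)

2  (I1, I2 all integral)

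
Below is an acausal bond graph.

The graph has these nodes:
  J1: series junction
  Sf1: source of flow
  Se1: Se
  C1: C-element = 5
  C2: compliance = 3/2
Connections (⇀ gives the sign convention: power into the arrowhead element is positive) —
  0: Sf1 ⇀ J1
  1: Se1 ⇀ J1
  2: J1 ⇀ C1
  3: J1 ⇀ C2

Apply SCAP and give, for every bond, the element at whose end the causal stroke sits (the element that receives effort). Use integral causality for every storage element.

b0 stroke at Sf1  (source Sf1 imposes f)
b1 stroke at J1  (Se1 (Se) sets effort on bond)
b2 stroke at J1  (1-jn J1 has f-setter on 0)
b3 stroke at J1  (J1: bond 0 brought flow, rest push out)

bond 0 stroke at Sf1
bond 1 stroke at J1
bond 2 stroke at J1
bond 3 stroke at J1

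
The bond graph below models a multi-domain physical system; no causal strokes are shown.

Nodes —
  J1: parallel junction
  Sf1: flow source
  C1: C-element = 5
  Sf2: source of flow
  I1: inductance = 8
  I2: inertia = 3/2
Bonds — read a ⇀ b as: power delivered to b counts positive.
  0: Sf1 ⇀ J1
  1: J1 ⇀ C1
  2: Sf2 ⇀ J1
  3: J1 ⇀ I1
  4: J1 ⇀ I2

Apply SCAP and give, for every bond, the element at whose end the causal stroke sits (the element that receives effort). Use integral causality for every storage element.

b0 →Sf1  (Sf1: flow source, stroke at near end)
b2 →Sf2  (Sf2 (Sf) sets flow on bond)
b1 →J1  (C1 integral (e out))
b3 →I1  (J1 effort already set via bond 1)
b4 →I2  (J1: bond 1 brought effort, rest push out)

β0 stroke→Sf1
β1 stroke→J1
β2 stroke→Sf2
β3 stroke→I1
β4 stroke→I2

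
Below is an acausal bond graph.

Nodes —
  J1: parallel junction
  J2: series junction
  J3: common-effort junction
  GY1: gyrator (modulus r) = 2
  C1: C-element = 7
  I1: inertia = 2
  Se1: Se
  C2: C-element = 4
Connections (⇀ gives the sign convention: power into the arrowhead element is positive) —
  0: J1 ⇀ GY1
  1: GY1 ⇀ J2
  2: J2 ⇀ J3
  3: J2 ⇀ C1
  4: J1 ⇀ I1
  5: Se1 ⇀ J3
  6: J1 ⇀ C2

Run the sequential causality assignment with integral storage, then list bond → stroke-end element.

β0 →GY1
β1 →GY1
β2 →J2
β3 →J2
β4 →I1
β5 →J3
β6 →J1

b5 →J3  (Se1: effort source, stroke at far end)
b2 →J2  (J3 effort already set via bond 5)
b3 →J2  (C1: C, integral causality)
b1 →GY1  (closing 1-jn rule on J2)
b0 →GY1  (GY1 both-in/both-out from 1)
b4 →I1  (I1: I, integral causality)
b6 →J1  (closing 0-jn rule on J1)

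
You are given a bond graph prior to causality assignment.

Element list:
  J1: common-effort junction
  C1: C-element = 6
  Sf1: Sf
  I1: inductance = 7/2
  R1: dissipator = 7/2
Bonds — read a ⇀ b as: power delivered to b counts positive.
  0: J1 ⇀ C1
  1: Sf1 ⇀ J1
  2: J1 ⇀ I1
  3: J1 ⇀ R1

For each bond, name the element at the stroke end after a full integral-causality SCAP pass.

β1 |Sf1  (Sf1 fixes flow; stroke at Sf1)
β0 |J1  (C1 integral (e out))
β2 |I1  (J1: bond 0 brought effort, rest push out)
β3 |R1  (0-jn J1 has e-setter on 0)

β0 stroke at J1
β1 stroke at Sf1
β2 stroke at I1
β3 stroke at R1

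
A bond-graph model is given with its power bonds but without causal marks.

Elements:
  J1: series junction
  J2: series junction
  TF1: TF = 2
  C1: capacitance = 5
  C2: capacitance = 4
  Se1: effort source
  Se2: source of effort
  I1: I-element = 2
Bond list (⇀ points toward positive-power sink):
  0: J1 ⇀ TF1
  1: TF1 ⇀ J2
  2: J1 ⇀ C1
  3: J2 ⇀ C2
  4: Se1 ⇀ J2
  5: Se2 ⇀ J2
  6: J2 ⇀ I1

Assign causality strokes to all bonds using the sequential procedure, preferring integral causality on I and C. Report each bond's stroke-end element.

β0 →TF1
β1 →J2
β2 →J1
β3 →J2
β4 →J2
β5 →J2
β6 →I1

β4 →J2  (Se1: effort source, stroke at far end)
β5 →J2  (Se2 fixes effort; stroke away)
β2 →J1  (C1 outputs effort q/C1)
β0 →TF1  (J1 needs exactly one f-in)
β1 →J2  (through TF1, causality passes straight; one stroke at TF1)
β3 →J2  (prefer integral on C2)
β6 →I1  (closing 1-jn rule on J2)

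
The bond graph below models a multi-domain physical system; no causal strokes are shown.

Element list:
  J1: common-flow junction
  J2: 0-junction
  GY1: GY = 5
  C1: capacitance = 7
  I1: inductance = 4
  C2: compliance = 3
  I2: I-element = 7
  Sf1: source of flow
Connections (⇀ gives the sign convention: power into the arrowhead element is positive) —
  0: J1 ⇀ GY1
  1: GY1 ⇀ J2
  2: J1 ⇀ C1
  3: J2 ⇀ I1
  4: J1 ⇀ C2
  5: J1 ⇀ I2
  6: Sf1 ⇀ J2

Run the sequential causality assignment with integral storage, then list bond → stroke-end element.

b6 stroke→Sf1  (Sf1: flow source, stroke at near end)
b2 stroke→J1  (C1 integral (e out))
b3 stroke→I1  (I1: I, integral causality)
b1 stroke→J2  (only one effort-in slot at J2)
b0 stroke→J1  (GY1: gyrator matches bond 1)
b4 stroke→J1  (C2: C, integral causality)
b5 stroke→I2  (only one flow-in slot at J1)

β0 stroke→J1
β1 stroke→J2
β2 stroke→J1
β3 stroke→I1
β4 stroke→J1
β5 stroke→I2
β6 stroke→Sf1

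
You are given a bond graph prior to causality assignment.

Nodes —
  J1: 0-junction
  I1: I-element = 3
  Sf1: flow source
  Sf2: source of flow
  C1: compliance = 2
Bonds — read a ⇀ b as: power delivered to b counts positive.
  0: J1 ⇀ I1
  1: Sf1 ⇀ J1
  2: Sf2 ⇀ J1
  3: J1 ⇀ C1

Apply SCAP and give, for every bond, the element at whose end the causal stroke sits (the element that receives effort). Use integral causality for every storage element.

bond 0 stroke→I1
bond 1 stroke→Sf1
bond 2 stroke→Sf2
bond 3 stroke→J1

b1 stroke→Sf1  (source Sf1 imposes f)
b2 stroke→Sf2  (Sf2: flow source, stroke at near end)
b0 stroke→I1  (I1 integral (f out))
b3 stroke→J1  (J1 needs exactly one e-in)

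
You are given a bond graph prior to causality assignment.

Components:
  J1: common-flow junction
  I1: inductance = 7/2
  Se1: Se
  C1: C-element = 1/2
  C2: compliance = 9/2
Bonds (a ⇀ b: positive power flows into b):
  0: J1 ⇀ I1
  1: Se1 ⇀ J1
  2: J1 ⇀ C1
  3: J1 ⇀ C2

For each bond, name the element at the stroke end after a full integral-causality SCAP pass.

bond 0 stroke at I1
bond 1 stroke at J1
bond 2 stroke at J1
bond 3 stroke at J1

bond 1 stroke→J1  (source Se1 imposes e)
bond 0 stroke→I1  (I1 outputs flow p/I1)
bond 2 stroke→J1  (common-f at J1 fixed by 0)
bond 3 stroke→J1  (J1: bond 0 brought flow, rest push out)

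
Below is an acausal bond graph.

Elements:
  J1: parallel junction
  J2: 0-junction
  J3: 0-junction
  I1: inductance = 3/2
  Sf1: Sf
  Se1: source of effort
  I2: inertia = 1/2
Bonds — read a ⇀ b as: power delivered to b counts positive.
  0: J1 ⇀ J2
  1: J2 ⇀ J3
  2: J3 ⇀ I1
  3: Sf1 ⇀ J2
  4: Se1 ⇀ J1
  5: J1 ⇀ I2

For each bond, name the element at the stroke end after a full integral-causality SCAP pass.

bond 3 stroke→Sf1  (source Sf1 imposes f)
bond 4 stroke→J1  (source Se1 imposes e)
bond 0 stroke→J2  (J1 effort already set via bond 4)
bond 5 stroke→I2  (common-e at J1 fixed by 4)
bond 1 stroke→J3  (common-e at J2 fixed by 0)
bond 2 stroke→I1  (J3: bond 1 brought effort, rest push out)

b0 |J2
b1 |J3
b2 |I1
b3 |Sf1
b4 |J1
b5 |I2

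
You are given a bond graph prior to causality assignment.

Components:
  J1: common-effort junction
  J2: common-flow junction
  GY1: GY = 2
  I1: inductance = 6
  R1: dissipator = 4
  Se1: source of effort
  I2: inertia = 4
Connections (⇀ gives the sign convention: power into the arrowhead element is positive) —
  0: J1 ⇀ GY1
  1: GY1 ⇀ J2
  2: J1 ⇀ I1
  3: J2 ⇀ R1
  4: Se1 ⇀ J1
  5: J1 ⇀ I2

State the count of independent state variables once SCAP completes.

bond 4 |J1  (Se1: effort source, stroke at far end)
bond 0 |GY1  (common-e at J1 fixed by 4)
bond 2 |I1  (common-e at J1 fixed by 4)
bond 5 |I2  (0-jn J1 has e-setter on 4)
bond 1 |GY1  (GY GY1: same side as bond 0)
bond 3 |J2  (J2 flow already set via bond 1)

2  (I1, I2 all integral)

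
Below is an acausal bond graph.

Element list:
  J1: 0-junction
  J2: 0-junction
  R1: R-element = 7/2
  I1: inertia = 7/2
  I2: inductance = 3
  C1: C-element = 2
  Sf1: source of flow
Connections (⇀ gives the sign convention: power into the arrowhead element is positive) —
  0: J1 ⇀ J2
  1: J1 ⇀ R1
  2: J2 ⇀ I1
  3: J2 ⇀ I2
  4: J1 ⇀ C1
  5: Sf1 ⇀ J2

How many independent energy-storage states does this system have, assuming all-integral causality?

b5 |Sf1  (Sf1 (Sf) sets flow on bond)
b2 |I1  (I1 integral (f out))
b3 |I2  (I2 integral (f out))
b0 |J2  (only one effort-in slot at J2)
b4 |J1  (C1: C, integral causality)
b1 |R1  (0-jn J1 has e-setter on 4)

3  (C1, I1, I2 all integral)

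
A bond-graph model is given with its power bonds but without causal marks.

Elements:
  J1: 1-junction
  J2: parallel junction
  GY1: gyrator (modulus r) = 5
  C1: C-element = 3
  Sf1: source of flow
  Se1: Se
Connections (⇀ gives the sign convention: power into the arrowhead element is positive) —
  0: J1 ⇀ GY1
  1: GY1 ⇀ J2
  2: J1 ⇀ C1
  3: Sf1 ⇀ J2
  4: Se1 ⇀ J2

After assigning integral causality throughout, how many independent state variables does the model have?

β3 stroke at Sf1  (source Sf1 imposes f)
β4 stroke at J2  (Se1: effort source, stroke at far end)
β1 stroke at GY1  (J2: bond 4 brought effort, rest push out)
β0 stroke at GY1  (through GY1, causality inverts; strokes same side of GY1)
β2 stroke at J1  (J1 flow already set via bond 0)

1  (C1 all integral)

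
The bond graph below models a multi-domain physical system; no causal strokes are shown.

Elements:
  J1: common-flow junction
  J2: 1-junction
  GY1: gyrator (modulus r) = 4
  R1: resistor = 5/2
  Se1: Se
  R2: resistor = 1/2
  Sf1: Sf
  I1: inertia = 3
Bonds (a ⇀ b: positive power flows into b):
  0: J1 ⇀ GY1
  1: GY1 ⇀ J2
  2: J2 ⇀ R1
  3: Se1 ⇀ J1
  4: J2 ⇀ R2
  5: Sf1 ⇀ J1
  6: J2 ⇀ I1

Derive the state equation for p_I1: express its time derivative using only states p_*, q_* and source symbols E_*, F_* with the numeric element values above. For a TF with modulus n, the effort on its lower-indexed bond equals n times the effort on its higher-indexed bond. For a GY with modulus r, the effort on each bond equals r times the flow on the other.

#3 |J1  (Se1 fixes effort; stroke away)
#5 |Sf1  (Sf1 fixes flow; stroke at Sf1)
#0 |J1  (J1 flow already set via bond 5)
#1 |J2  (GY GY1: same side as bond 0)
#6 |I1  (I1: I, integral causality)
#2 |J2  (1-jn J2 has f-setter on 6)
#4 |J2  (common-f at J2 fixed by 6)

dp_I1/dt = 4*F_Sf1 - p_I1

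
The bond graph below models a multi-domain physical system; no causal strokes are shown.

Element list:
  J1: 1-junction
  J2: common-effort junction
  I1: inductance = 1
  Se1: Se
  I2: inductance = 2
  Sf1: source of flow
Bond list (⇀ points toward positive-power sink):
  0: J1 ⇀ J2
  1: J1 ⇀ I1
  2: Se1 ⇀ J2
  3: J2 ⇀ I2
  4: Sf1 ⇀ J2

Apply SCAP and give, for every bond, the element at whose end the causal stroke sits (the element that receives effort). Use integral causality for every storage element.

b0 stroke→J1
b1 stroke→I1
b2 stroke→J2
b3 stroke→I2
b4 stroke→Sf1

#2 stroke→J2  (Se1: effort source, stroke at far end)
#4 stroke→Sf1  (Sf1 (Sf) sets flow on bond)
#0 stroke→J1  (common-e at J2 fixed by 2)
#3 stroke→I2  (0-jn J2 has e-setter on 2)
#1 stroke→I1  (J1: last free bond brings flow in)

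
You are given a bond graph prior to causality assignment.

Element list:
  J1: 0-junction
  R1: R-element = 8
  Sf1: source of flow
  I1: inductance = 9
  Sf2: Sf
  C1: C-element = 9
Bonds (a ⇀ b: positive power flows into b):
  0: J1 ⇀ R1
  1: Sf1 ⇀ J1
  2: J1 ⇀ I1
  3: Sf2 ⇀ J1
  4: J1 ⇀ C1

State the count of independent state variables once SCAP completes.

2  (C1, I1 all integral)

bond 1 →Sf1  (Sf1 (Sf) sets flow on bond)
bond 3 →Sf2  (Sf2: flow source, stroke at near end)
bond 2 →I1  (I1 outputs flow p/I1)
bond 4 →J1  (C1 integral (e out))
bond 0 →R1  (J1: bond 4 brought effort, rest push out)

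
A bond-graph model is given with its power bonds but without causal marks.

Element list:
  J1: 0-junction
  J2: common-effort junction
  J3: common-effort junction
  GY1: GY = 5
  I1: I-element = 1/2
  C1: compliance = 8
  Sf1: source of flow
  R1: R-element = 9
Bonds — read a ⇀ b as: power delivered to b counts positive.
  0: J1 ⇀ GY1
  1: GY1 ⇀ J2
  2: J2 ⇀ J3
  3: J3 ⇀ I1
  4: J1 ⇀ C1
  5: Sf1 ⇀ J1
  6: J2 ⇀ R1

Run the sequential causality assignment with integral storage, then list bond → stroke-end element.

#0 →GY1
#1 →GY1
#2 →J3
#3 →I1
#4 →J1
#5 →Sf1
#6 →J2

bond 5 →Sf1  (Sf1: flow source, stroke at near end)
bond 3 →I1  (prefer integral on I1)
bond 2 →J3  (J3: last free bond brings effort in)
bond 4 →J1  (C1 integral (e out))
bond 0 →GY1  (J1 effort already set via bond 4)
bond 1 →GY1  (GY1: gyrator matches bond 0)
bond 6 →J2  (closing 0-jn rule on J2)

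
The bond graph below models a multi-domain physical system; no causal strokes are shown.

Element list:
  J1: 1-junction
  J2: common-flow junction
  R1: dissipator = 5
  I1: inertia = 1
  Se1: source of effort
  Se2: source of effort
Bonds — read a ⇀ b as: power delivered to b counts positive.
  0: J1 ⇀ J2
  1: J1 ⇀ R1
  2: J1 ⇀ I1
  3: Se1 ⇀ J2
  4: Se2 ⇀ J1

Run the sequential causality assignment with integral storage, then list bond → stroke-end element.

#0 stroke→J1
#1 stroke→J1
#2 stroke→I1
#3 stroke→J2
#4 stroke→J1

β3 stroke at J2  (source Se1 imposes e)
β4 stroke at J1  (source Se2 imposes e)
β0 stroke at J1  (J2 needs exactly one f-in)
β2 stroke at I1  (I1: I, integral causality)
β1 stroke at J1  (1-jn J1 has f-setter on 2)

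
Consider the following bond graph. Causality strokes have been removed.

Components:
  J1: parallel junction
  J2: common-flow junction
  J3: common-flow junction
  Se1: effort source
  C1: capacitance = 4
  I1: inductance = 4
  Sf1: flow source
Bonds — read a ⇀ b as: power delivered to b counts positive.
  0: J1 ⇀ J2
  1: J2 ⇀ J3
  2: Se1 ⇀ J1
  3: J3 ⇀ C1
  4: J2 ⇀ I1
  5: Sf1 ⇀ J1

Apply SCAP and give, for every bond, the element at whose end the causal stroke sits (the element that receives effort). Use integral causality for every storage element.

b0 stroke at J2
b1 stroke at J2
b2 stroke at J1
b3 stroke at J3
b4 stroke at I1
b5 stroke at Sf1

#2 →J1  (source Se1 imposes e)
#5 →Sf1  (Sf1 fixes flow; stroke at Sf1)
#0 →J2  (common-e at J1 fixed by 2)
#3 →J3  (C1 outputs effort q/C1)
#1 →J2  (only one flow-in slot at J3)
#4 →I1  (J2 needs exactly one f-in)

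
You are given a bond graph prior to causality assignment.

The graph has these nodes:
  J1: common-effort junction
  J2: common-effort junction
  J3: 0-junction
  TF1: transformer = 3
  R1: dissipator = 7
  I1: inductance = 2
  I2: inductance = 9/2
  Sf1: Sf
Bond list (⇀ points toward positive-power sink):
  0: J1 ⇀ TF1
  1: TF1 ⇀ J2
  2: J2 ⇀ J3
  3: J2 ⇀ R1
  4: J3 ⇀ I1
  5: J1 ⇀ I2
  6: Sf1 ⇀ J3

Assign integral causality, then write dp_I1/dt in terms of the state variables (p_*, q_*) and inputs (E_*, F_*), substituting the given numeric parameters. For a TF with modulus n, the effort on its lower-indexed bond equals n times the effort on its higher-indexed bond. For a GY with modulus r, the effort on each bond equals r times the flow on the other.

b6 stroke→Sf1  (Sf1: flow source, stroke at near end)
b4 stroke→I1  (I1: I, integral causality)
b2 stroke→J3  (J3: last free bond brings effort in)
b5 stroke→I2  (prefer integral on I2)
b0 stroke→J1  (J1: last free bond brings effort in)
b1 stroke→TF1  (through TF1, causality passes straight; one stroke at TF1)
b3 stroke→J2  (only one effort-in slot at J2)

dp_I1/dt = 7*F_Sf1 - 7*p_I1/2 - 14*p_I2/3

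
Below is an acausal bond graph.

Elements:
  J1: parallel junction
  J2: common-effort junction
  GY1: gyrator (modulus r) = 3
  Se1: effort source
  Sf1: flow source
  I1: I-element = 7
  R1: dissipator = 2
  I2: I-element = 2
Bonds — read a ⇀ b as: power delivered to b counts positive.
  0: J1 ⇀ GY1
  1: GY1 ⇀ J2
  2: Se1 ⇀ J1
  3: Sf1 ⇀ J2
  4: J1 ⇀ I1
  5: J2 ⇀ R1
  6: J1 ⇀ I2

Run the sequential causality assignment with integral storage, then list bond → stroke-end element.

#2 →J1  (Se1 (Se) sets effort on bond)
#3 →Sf1  (Sf1 fixes flow; stroke at Sf1)
#0 →GY1  (J1: bond 2 brought effort, rest push out)
#4 →I1  (J1: bond 2 brought effort, rest push out)
#6 →I2  (J1 effort already set via bond 2)
#1 →GY1  (GY1: gyrator matches bond 0)
#5 →J2  (J2: last free bond brings effort in)

#0 stroke→GY1
#1 stroke→GY1
#2 stroke→J1
#3 stroke→Sf1
#4 stroke→I1
#5 stroke→J2
#6 stroke→I2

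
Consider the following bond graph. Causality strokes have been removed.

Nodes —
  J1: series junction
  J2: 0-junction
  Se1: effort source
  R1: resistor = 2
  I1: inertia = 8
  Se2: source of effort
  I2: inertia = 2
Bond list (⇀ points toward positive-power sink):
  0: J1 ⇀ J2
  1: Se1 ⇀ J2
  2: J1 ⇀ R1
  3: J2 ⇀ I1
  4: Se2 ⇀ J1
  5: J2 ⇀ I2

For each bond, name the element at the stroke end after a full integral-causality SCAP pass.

β0 stroke→J1
β1 stroke→J2
β2 stroke→R1
β3 stroke→I1
β4 stroke→J1
β5 stroke→I2

bond 1 →J2  (Se1 (Se) sets effort on bond)
bond 4 →J1  (Se2 fixes effort; stroke away)
bond 0 →J1  (J2: bond 1 brought effort, rest push out)
bond 3 →I1  (common-e at J2 fixed by 1)
bond 5 →I2  (common-e at J2 fixed by 1)
bond 2 →R1  (J1: last free bond brings flow in)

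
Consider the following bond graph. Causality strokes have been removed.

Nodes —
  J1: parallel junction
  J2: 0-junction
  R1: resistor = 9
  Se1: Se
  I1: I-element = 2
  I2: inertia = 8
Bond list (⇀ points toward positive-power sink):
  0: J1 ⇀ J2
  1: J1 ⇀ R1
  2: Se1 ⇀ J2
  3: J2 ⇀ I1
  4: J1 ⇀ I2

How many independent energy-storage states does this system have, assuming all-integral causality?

#2 →J2  (Se1: effort source, stroke at far end)
#0 →J1  (0-jn J2 has e-setter on 2)
#3 →I1  (J2: bond 2 brought effort, rest push out)
#1 →R1  (common-e at J1 fixed by 0)
#4 →I2  (J1: bond 0 brought effort, rest push out)

2  (I1, I2 all integral)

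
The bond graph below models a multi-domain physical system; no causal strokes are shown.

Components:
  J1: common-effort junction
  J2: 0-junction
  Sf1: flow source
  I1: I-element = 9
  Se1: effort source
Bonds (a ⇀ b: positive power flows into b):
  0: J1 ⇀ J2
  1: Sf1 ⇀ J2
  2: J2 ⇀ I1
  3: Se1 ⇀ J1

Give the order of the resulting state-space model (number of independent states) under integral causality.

bond 1 stroke→Sf1  (Sf1 (Sf) sets flow on bond)
bond 3 stroke→J1  (source Se1 imposes e)
bond 0 stroke→J2  (common-e at J1 fixed by 3)
bond 2 stroke→I1  (0-jn J2 has e-setter on 0)

1  (I1 all integral)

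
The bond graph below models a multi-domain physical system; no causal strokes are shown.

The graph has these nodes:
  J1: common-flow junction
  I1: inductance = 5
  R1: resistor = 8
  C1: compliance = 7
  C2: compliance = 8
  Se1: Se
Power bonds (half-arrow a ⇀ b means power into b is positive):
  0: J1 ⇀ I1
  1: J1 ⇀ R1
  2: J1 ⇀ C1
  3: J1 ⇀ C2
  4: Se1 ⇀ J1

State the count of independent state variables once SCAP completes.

β4 stroke→J1  (source Se1 imposes e)
β0 stroke→I1  (I1 outputs flow p/I1)
β1 stroke→J1  (J1: bond 0 brought flow, rest push out)
β2 stroke→J1  (1-jn J1 has f-setter on 0)
β3 stroke→J1  (1-jn J1 has f-setter on 0)

3  (C1, C2, I1 all integral)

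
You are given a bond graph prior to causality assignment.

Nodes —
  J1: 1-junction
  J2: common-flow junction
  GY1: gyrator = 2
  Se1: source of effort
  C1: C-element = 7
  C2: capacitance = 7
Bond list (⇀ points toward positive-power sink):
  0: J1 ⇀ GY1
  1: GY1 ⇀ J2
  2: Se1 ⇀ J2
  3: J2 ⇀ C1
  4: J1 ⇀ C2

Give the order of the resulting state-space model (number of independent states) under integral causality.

b2 stroke at J2  (Se1 (Se) sets effort on bond)
b3 stroke at J2  (prefer integral on C1)
b1 stroke at GY1  (J2: last free bond brings flow in)
b0 stroke at GY1  (GY GY1: same side as bond 1)
b4 stroke at J1  (J1: bond 0 brought flow, rest push out)

2  (C1, C2 all integral)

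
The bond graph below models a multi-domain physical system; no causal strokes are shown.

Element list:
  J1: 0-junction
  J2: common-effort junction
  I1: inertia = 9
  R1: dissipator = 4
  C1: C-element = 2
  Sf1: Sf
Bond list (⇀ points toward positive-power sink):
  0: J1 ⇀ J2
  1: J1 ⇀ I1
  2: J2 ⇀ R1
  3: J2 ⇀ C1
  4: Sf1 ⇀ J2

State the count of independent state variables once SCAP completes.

2  (C1, I1 all integral)

β4 stroke at Sf1  (Sf1 fixes flow; stroke at Sf1)
β1 stroke at I1  (I1: I, integral causality)
β0 stroke at J1  (J1 needs exactly one e-in)
β3 stroke at J2  (C1 integral (e out))
β2 stroke at R1  (0-jn J2 has e-setter on 3)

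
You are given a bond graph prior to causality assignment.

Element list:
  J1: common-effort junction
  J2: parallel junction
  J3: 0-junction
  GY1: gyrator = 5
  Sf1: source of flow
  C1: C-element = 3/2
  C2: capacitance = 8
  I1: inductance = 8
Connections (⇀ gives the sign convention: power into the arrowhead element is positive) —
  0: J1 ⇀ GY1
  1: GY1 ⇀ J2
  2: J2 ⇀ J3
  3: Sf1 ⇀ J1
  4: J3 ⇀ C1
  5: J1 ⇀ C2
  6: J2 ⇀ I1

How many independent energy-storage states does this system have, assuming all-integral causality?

3  (C1, C2, I1 all integral)

b3 |Sf1  (Sf1: flow source, stroke at near end)
b4 |J3  (C1 outputs effort q/C1)
b2 |J2  (common-e at J3 fixed by 4)
b1 |GY1  (J2: bond 2 brought effort, rest push out)
b6 |I1  (J2 effort already set via bond 2)
b0 |GY1  (through GY1, causality inverts; strokes same side of GY1)
b5 |J1  (J1 needs exactly one e-in)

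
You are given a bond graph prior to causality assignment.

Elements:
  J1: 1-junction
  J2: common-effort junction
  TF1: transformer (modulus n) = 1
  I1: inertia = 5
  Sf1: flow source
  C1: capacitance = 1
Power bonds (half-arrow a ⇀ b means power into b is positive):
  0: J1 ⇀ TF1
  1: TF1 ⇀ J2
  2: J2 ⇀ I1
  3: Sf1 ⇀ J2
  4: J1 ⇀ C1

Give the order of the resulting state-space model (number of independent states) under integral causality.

β3 |Sf1  (Sf1 fixes flow; stroke at Sf1)
β2 |I1  (I1: I, integral causality)
β1 |J2  (J2 needs exactly one e-in)
β0 |TF1  (TF1: transformer flips bond 1)
β4 |J1  (J1: bond 0 brought flow, rest push out)

2  (C1, I1 all integral)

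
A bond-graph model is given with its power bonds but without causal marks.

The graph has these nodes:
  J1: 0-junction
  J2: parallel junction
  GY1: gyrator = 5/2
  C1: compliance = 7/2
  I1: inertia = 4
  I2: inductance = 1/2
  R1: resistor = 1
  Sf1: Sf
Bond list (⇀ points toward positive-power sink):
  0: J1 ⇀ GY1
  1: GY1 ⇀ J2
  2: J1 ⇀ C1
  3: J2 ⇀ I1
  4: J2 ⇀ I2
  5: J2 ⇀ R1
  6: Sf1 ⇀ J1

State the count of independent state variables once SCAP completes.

b6 stroke→Sf1  (Sf1 fixes flow; stroke at Sf1)
b2 stroke→J1  (C1 integral (e out))
b0 stroke→GY1  (0-jn J1 has e-setter on 2)
b1 stroke→GY1  (GY1 both-in/both-out from 0)
b3 stroke→I1  (I1 outputs flow p/I1)
b4 stroke→I2  (I2 integral (f out))
b5 stroke→J2  (J2: last free bond brings effort in)

3  (C1, I1, I2 all integral)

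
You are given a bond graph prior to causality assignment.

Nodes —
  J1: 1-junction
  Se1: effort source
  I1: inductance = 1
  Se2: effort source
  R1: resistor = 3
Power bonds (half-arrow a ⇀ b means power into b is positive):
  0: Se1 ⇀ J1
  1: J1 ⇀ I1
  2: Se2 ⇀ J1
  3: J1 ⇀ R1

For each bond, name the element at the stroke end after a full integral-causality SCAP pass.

β0 stroke at J1  (Se1 (Se) sets effort on bond)
β2 stroke at J1  (Se2 fixes effort; stroke away)
β1 stroke at I1  (I1 integral (f out))
β3 stroke at J1  (1-jn J1 has f-setter on 1)

bond 0 stroke→J1
bond 1 stroke→I1
bond 2 stroke→J1
bond 3 stroke→J1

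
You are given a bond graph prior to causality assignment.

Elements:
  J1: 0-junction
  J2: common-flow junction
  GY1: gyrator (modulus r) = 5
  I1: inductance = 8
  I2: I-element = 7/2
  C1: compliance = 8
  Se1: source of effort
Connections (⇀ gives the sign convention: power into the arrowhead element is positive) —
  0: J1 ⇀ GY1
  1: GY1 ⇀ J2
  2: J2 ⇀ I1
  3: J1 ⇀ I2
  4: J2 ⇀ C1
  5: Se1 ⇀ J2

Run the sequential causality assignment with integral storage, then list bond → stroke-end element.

#0 stroke→J1
#1 stroke→J2
#2 stroke→I1
#3 stroke→I2
#4 stroke→J2
#5 stroke→J2

b5 →J2  (source Se1 imposes e)
b2 →I1  (I1 outputs flow p/I1)
b1 →J2  (common-f at J2 fixed by 2)
b4 →J2  (J2 flow already set via bond 2)
b0 →J1  (GY1: gyrator matches bond 1)
b3 →I2  (J1 effort already set via bond 0)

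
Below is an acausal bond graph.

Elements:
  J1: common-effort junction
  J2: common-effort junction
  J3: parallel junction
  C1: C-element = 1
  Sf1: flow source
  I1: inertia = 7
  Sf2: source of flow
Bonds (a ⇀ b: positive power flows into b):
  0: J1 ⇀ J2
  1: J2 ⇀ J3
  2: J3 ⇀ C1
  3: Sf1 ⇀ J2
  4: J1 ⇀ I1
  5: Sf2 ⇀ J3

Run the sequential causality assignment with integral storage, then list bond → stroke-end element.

#0 →J1
#1 →J2
#2 →J3
#3 →Sf1
#4 →I1
#5 →Sf2

b3 stroke at Sf1  (source Sf1 imposes f)
b5 stroke at Sf2  (source Sf2 imposes f)
b2 stroke at J3  (C1 outputs effort q/C1)
b1 stroke at J2  (0-jn J3 has e-setter on 2)
b0 stroke at J1  (J2: bond 1 brought effort, rest push out)
b4 stroke at I1  (common-e at J1 fixed by 0)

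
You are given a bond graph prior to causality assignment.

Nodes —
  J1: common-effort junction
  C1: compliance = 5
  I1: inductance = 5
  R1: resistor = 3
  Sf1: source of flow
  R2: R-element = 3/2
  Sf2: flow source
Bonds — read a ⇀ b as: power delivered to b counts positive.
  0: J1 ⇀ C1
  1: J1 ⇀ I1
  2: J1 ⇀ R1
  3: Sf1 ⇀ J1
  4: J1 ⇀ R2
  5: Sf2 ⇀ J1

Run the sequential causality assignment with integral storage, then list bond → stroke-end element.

bond 3 |Sf1  (Sf1 fixes flow; stroke at Sf1)
bond 5 |Sf2  (Sf2 (Sf) sets flow on bond)
bond 0 |J1  (C1 outputs effort q/C1)
bond 1 |I1  (0-jn J1 has e-setter on 0)
bond 2 |R1  (0-jn J1 has e-setter on 0)
bond 4 |R2  (J1: bond 0 brought effort, rest push out)

bond 0 |J1
bond 1 |I1
bond 2 |R1
bond 3 |Sf1
bond 4 |R2
bond 5 |Sf2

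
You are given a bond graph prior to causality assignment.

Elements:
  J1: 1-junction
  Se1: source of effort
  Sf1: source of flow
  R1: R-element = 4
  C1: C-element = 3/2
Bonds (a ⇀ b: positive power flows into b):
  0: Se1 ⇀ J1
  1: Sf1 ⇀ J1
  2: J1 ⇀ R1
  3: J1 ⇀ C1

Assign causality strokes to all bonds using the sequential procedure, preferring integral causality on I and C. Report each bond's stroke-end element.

β0 →J1  (Se1: effort source, stroke at far end)
β1 →Sf1  (source Sf1 imposes f)
β2 →J1  (J1: bond 1 brought flow, rest push out)
β3 →J1  (J1: bond 1 brought flow, rest push out)

b0 stroke→J1
b1 stroke→Sf1
b2 stroke→J1
b3 stroke→J1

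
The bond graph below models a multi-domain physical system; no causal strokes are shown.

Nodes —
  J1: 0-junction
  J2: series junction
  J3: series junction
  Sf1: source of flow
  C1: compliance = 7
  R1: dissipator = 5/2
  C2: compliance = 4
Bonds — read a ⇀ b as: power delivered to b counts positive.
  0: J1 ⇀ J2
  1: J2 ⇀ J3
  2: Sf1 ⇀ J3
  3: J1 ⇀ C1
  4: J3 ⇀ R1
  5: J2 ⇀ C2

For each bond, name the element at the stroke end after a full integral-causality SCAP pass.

β0 stroke at J2
β1 stroke at J3
β2 stroke at Sf1
β3 stroke at J1
β4 stroke at J3
β5 stroke at J2

β2 →Sf1  (Sf1 (Sf) sets flow on bond)
β1 →J3  (common-f at J3 fixed by 2)
β4 →J3  (1-jn J3 has f-setter on 2)
β0 →J2  (1-jn J2 has f-setter on 1)
β5 →J2  (1-jn J2 has f-setter on 1)
β3 →J1  (J1 needs exactly one e-in)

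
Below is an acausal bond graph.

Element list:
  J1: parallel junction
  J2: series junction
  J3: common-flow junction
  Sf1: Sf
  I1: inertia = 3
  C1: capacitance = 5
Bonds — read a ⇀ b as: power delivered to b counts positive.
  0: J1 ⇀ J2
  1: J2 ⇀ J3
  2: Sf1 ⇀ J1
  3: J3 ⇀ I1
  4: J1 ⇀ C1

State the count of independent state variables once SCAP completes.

2  (C1, I1 all integral)

#2 |Sf1  (Sf1: flow source, stroke at near end)
#3 |I1  (I1 integral (f out))
#1 |J3  (J3: bond 3 brought flow, rest push out)
#0 |J2  (J2: bond 1 brought flow, rest push out)
#4 |J1  (J1 needs exactly one e-in)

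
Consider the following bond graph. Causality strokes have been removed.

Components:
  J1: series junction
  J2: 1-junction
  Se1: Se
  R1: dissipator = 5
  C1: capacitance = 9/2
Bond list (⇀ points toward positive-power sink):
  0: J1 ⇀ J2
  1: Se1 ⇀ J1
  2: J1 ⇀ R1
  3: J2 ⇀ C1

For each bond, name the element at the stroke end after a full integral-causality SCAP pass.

#1 stroke→J1  (Se1 fixes effort; stroke away)
#3 stroke→J2  (C1 outputs effort q/C1)
#0 stroke→J1  (J2 needs exactly one f-in)
#2 stroke→R1  (closing 1-jn rule on J1)

β0 stroke→J1
β1 stroke→J1
β2 stroke→R1
β3 stroke→J2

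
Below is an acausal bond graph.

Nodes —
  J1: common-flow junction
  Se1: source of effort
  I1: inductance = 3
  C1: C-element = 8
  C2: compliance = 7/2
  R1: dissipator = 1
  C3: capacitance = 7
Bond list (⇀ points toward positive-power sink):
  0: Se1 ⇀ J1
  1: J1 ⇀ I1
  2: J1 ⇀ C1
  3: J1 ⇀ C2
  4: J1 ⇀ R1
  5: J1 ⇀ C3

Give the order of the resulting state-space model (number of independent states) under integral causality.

β0 stroke→J1  (Se1 fixes effort; stroke away)
β1 stroke→I1  (I1 integral (f out))
β2 stroke→J1  (J1 flow already set via bond 1)
β3 stroke→J1  (J1: bond 1 brought flow, rest push out)
β4 stroke→J1  (J1 flow already set via bond 1)
β5 stroke→J1  (common-f at J1 fixed by 1)

4  (C1, C2, C3, I1 all integral)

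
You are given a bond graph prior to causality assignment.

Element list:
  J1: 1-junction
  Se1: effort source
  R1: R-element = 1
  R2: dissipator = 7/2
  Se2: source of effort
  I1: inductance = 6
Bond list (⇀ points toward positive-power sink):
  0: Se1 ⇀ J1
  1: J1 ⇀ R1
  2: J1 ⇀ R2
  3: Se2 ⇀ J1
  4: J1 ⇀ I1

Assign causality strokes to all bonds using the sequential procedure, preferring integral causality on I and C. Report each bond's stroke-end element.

b0 →J1  (Se1 (Se) sets effort on bond)
b3 →J1  (Se2 (Se) sets effort on bond)
b4 →I1  (I1 outputs flow p/I1)
b1 →J1  (J1 flow already set via bond 4)
b2 →J1  (1-jn J1 has f-setter on 4)

#0 →J1
#1 →J1
#2 →J1
#3 →J1
#4 →I1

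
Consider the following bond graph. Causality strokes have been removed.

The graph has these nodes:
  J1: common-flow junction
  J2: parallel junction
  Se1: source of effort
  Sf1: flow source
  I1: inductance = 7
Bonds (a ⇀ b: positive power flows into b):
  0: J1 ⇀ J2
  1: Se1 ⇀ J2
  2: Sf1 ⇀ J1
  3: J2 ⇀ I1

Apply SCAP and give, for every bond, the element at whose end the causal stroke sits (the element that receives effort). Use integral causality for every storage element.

#0 stroke→J1
#1 stroke→J2
#2 stroke→Sf1
#3 stroke→I1

#1 →J2  (Se1 fixes effort; stroke away)
#2 →Sf1  (source Sf1 imposes f)
#0 →J1  (J1: bond 2 brought flow, rest push out)
#3 →I1  (0-jn J2 has e-setter on 1)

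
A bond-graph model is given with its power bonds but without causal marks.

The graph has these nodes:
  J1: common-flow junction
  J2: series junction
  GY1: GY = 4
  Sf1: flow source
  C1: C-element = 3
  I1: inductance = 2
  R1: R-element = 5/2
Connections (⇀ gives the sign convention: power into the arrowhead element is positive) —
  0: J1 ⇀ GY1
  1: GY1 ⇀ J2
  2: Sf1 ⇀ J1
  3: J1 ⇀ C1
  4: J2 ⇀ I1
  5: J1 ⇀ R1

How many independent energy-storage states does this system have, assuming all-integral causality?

2  (C1, I1 all integral)

b2 stroke→Sf1  (Sf1 (Sf) sets flow on bond)
b0 stroke→J1  (J1: bond 2 brought flow, rest push out)
b3 stroke→J1  (1-jn J1 has f-setter on 2)
b5 stroke→J1  (J1: bond 2 brought flow, rest push out)
b1 stroke→J2  (through GY1, causality inverts; strokes same side of GY1)
b4 stroke→I1  (only one flow-in slot at J2)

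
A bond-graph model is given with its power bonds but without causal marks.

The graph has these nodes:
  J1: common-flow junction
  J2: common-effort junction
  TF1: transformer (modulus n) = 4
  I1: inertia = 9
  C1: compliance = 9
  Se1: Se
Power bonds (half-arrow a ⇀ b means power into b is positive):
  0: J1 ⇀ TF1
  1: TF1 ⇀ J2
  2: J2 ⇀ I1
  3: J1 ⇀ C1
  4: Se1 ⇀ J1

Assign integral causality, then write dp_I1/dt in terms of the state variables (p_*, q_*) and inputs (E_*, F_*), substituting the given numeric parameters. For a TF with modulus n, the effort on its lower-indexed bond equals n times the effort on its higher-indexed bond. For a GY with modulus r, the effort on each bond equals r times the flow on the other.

dp_I1/dt = E_Se1/4 - q_C1/36

β4 stroke→J1  (Se1 (Se) sets effort on bond)
β2 stroke→I1  (prefer integral on I1)
β1 stroke→J2  (only one effort-in slot at J2)
β0 stroke→TF1  (TF1: transformer flips bond 1)
β3 stroke→J1  (common-f at J1 fixed by 0)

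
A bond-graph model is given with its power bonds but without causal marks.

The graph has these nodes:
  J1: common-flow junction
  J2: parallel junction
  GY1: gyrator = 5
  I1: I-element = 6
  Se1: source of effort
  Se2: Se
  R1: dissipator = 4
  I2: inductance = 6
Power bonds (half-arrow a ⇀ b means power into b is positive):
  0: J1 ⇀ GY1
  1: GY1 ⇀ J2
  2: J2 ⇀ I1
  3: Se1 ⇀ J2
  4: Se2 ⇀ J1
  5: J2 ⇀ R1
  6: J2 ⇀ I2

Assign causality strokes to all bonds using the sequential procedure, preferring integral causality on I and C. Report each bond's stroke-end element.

bond 0 →GY1
bond 1 →GY1
bond 2 →I1
bond 3 →J2
bond 4 →J1
bond 5 →R1
bond 6 →I2

β3 |J2  (Se1: effort source, stroke at far end)
β4 |J1  (source Se2 imposes e)
β0 |GY1  (only one flow-in slot at J1)
β1 |GY1  (0-jn J2 has e-setter on 3)
β2 |I1  (J2: bond 3 brought effort, rest push out)
β5 |R1  (J2: bond 3 brought effort, rest push out)
β6 |I2  (J2 effort already set via bond 3)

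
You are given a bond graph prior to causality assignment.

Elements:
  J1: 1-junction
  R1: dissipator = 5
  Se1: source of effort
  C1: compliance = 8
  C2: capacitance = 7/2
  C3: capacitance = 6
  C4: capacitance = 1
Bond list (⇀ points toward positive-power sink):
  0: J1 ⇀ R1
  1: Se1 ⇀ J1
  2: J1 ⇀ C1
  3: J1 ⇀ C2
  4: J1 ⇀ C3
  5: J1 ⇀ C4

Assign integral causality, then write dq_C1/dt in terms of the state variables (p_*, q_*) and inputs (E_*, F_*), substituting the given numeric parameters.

b1 |J1  (Se1 (Se) sets effort on bond)
b2 |J1  (prefer integral on C1)
b3 |J1  (C2 integral (e out))
b4 |J1  (C3 integral (e out))
b5 |J1  (C4 integral (e out))
b0 |R1  (closing 1-jn rule on J1)

dq_C1/dt = E_Se1/5 - q_C1/40 - 2*q_C2/35 - q_C3/30 - q_C4/5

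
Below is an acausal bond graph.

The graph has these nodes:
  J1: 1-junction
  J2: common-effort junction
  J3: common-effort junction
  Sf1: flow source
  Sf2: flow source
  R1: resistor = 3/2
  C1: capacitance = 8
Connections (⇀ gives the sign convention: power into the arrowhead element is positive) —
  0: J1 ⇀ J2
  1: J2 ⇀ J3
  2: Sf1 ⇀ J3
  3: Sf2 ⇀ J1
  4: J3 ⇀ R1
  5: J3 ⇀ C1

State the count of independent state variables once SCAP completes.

b2 stroke at Sf1  (Sf1 (Sf) sets flow on bond)
b3 stroke at Sf2  (Sf2: flow source, stroke at near end)
b0 stroke at J1  (1-jn J1 has f-setter on 3)
b1 stroke at J2  (closing 0-jn rule on J2)
b5 stroke at J3  (prefer integral on C1)
b4 stroke at R1  (J3 effort already set via bond 5)

1  (C1 all integral)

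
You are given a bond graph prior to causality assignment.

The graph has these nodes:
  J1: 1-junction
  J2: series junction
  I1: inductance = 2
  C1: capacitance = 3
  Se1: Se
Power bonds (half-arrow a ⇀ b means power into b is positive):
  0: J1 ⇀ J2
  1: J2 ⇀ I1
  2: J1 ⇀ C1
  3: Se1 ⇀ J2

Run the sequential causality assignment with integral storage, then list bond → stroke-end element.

b0 stroke at J2
b1 stroke at I1
b2 stroke at J1
b3 stroke at J2

b3 →J2  (Se1 fixes effort; stroke away)
b1 →I1  (I1: I, integral causality)
b0 →J2  (common-f at J2 fixed by 1)
b2 →J1  (common-f at J1 fixed by 0)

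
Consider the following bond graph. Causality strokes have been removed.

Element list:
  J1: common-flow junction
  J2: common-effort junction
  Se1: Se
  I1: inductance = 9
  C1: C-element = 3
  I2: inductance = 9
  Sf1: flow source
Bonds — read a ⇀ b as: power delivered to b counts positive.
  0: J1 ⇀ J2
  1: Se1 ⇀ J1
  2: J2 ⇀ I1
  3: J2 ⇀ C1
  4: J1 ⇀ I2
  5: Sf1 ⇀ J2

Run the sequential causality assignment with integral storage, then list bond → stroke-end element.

β1 stroke at J1  (Se1 (Se) sets effort on bond)
β5 stroke at Sf1  (Sf1: flow source, stroke at near end)
β2 stroke at I1  (I1 integral (f out))
β3 stroke at J2  (C1 outputs effort q/C1)
β0 stroke at J1  (J2 effort already set via bond 3)
β4 stroke at I2  (J1: last free bond brings flow in)

b0 →J1
b1 →J1
b2 →I1
b3 →J2
b4 →I2
b5 →Sf1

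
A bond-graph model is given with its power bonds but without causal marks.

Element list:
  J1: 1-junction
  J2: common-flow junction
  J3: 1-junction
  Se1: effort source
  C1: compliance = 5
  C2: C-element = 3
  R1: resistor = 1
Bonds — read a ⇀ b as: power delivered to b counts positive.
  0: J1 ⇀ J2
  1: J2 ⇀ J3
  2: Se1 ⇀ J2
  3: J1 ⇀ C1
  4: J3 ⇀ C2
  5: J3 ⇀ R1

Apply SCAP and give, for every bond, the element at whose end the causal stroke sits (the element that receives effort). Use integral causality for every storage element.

β2 stroke→J2  (source Se1 imposes e)
β3 stroke→J1  (prefer integral on C1)
β0 stroke→J2  (only one flow-in slot at J1)
β1 stroke→J3  (closing 1-jn rule on J2)
β4 stroke→J3  (prefer integral on C2)
β5 stroke→R1  (closing 1-jn rule on J3)

b0 |J2
b1 |J3
b2 |J2
b3 |J1
b4 |J3
b5 |R1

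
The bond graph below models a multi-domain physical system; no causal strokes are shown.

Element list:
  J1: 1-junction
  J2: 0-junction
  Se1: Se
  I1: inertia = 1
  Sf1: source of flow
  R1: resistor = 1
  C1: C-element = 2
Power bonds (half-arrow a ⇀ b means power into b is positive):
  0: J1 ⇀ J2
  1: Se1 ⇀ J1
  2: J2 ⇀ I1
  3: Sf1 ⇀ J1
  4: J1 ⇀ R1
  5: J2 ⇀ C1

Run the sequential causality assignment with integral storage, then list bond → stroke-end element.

#1 |J1  (Se1: effort source, stroke at far end)
#3 |Sf1  (Sf1 (Sf) sets flow on bond)
#0 |J1  (1-jn J1 has f-setter on 3)
#4 |J1  (J1 flow already set via bond 3)
#2 |I1  (prefer integral on I1)
#5 |J2  (J2: last free bond brings effort in)

bond 0 →J1
bond 1 →J1
bond 2 →I1
bond 3 →Sf1
bond 4 →J1
bond 5 →J2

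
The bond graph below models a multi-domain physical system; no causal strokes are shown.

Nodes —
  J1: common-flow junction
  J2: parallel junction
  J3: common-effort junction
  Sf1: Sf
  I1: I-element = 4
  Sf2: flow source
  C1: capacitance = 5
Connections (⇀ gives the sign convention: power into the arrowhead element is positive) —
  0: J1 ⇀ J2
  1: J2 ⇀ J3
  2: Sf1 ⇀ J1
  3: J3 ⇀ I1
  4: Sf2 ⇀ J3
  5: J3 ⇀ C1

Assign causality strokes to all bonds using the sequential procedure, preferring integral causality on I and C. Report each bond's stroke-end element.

bond 0 stroke at J1
bond 1 stroke at J2
bond 2 stroke at Sf1
bond 3 stroke at I1
bond 4 stroke at Sf2
bond 5 stroke at J3

β2 →Sf1  (Sf1 (Sf) sets flow on bond)
β4 →Sf2  (Sf2 (Sf) sets flow on bond)
β0 →J1  (J1: bond 2 brought flow, rest push out)
β1 →J2  (J2 needs exactly one e-in)
β3 →I1  (I1 integral (f out))
β5 →J3  (J3: last free bond brings effort in)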